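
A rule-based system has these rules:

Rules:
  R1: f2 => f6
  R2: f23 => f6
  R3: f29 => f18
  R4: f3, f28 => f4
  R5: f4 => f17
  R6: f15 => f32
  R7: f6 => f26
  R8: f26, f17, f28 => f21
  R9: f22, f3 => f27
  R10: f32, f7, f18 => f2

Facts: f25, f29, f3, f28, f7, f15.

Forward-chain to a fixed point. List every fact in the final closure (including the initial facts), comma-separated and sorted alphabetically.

f15, f17, f18, f2, f21, f25, f26, f28, f29, f3, f32, f4, f6, f7

Round 1 — R3, R4, R6, derive f18, f4, f32.
Round 2 — R5, R10, derive f17, f2.
Round 3 — R1, derive f6.
Round 4 — R7, derive f26.
Round 5 — R8, derive f21.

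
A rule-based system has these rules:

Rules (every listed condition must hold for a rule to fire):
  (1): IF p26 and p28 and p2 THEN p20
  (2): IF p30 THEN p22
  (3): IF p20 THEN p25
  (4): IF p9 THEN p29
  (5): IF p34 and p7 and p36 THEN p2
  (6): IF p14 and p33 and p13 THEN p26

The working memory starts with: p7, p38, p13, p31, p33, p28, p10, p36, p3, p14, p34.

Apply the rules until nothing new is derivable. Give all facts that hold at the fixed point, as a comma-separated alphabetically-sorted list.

Round 1: (5) [IF p34 and p7 and p36 THEN p2]; (6) [IF p14 and p33 and p13 THEN p26]. New: p2, p26.
Round 2: (1) [IF p26 and p28 and p2 THEN p20]. New: p20.
Round 3: (3) [IF p20 THEN p25]. New: p25.

p10, p13, p14, p2, p20, p25, p26, p28, p3, p31, p33, p34, p36, p38, p7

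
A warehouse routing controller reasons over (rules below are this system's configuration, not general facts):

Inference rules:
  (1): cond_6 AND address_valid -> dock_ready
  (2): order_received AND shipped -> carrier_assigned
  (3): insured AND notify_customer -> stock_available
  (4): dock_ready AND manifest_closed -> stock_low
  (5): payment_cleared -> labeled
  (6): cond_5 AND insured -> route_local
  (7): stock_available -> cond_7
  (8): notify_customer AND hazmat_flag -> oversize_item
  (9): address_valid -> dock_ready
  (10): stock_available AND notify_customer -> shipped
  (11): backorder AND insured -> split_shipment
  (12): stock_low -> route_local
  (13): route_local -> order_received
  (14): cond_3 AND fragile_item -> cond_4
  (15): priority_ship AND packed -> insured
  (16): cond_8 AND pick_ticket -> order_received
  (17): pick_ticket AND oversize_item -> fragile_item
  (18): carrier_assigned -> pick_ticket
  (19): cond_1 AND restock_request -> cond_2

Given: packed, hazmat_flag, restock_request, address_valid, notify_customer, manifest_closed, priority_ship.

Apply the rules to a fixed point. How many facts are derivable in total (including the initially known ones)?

19

Round 1: (8) [notify_customer AND hazmat_flag -> oversize_item]; (9) [address_valid -> dock_ready]; (15) [priority_ship AND packed -> insured]. New: oversize_item, dock_ready, insured.
Round 2: (3) [insured AND notify_customer -> stock_available]; (4) [dock_ready AND manifest_closed -> stock_low]. New: stock_available, stock_low.
Round 3: (7) [stock_available -> cond_7]; (10) [stock_available AND notify_customer -> shipped]; (12) [stock_low -> route_local]. New: cond_7, shipped, route_local.
Round 4: (13) [route_local -> order_received]. New: order_received.
Round 5: (2) [order_received AND shipped -> carrier_assigned]. New: carrier_assigned.
Round 6: (18) [carrier_assigned -> pick_ticket]. New: pick_ticket.
Round 7: (17) [pick_ticket AND oversize_item -> fragile_item]. New: fragile_item.
Closure: {address_valid, carrier_assigned, cond_7, dock_ready, fragile_item, hazmat_flag, insured, manifest_closed, notify_customer, order_received, oversize_item, packed, pick_ticket, priority_ship, restock_request, route_local, shipped, stock_available, stock_low} — 19 facts.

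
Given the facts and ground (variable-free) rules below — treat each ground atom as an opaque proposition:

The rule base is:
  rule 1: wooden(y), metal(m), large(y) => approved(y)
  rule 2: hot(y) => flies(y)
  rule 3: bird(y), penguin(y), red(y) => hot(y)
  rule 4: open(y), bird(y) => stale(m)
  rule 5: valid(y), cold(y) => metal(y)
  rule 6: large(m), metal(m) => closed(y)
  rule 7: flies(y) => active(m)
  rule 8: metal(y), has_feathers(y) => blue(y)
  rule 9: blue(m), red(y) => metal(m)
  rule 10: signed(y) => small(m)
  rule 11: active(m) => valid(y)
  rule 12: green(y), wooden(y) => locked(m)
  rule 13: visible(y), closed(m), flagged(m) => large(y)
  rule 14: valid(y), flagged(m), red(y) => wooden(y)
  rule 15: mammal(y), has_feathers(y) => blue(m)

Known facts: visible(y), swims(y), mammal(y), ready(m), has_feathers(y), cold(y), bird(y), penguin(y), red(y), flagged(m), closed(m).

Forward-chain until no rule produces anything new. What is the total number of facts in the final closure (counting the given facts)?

22

Round 1 fires rule 3, rule 13, rule 15, giving hot(y), large(y), blue(m).
Round 2 fires rule 2, rule 9, giving flies(y), metal(m).
Round 3 fires rule 7, giving active(m).
Round 4 fires rule 11, giving valid(y).
Round 5 fires rule 5, rule 14, giving metal(y), wooden(y).
Round 6 fires rule 1, rule 8, giving approved(y), blue(y).
Closure: {active(m), approved(y), bird(y), blue(m), blue(y), closed(m), cold(y), flagged(m), flies(y), has_feathers(y), hot(y), large(y), mammal(y), metal(m), metal(y), penguin(y), ready(m), red(y), swims(y), valid(y), visible(y), wooden(y)} — 22 facts.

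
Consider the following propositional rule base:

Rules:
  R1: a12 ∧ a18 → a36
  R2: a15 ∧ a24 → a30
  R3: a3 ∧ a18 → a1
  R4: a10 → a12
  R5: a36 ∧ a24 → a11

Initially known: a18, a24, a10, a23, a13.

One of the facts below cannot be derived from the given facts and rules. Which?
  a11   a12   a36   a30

a30

Round 1: R4 [a10 → a12]. Adds a12.
Round 2: R1 [a12 ∧ a18 → a36]. Adds a36.
Round 3: R5 [a36 ∧ a24 → a11]. Adds a11.
Derived: a36 (round 2), a11 (round 3), a12 (round 1). a30 never appears in any round.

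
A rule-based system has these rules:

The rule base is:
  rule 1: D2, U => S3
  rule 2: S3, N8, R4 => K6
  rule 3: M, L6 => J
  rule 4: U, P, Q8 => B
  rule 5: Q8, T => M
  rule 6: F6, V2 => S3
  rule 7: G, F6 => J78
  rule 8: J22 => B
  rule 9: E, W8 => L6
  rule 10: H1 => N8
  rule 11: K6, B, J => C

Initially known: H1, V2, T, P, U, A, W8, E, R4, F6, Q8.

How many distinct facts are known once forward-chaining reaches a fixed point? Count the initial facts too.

[1] rule 4 [U, P, Q8 => B]; rule 5 [Q8, T => M]; rule 6 [F6, V2 => S3]; rule 9 [E, W8 => L6]; rule 10 [H1 => N8]. ⇒ new: B, M, S3, L6, N8.
[2] rule 2 [S3, N8, R4 => K6]; rule 3 [M, L6 => J]. ⇒ new: K6, J.
[3] rule 11 [K6, B, J => C]. ⇒ new: C.
Closure: {A, B, C, E, F6, H1, J, K6, L6, M, N8, P, Q8, R4, S3, T, U, V2, W8} — 19 facts.

19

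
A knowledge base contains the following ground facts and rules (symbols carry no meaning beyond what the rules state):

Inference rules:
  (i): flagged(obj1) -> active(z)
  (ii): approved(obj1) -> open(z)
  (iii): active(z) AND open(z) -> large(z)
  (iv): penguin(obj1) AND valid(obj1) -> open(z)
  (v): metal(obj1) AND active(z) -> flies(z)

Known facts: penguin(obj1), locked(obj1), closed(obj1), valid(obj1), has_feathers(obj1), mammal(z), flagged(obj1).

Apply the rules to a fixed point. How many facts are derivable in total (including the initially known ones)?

[1] (i) [flagged(obj1) -> active(z)]; (iv) [penguin(obj1) AND valid(obj1) -> open(z)]. ⇒ new: active(z), open(z).
[2] (iii) [active(z) AND open(z) -> large(z)]. ⇒ new: large(z).
Closure: {active(z), closed(obj1), flagged(obj1), has_feathers(obj1), large(z), locked(obj1), mammal(z), open(z), penguin(obj1), valid(obj1)} — 10 facts.

10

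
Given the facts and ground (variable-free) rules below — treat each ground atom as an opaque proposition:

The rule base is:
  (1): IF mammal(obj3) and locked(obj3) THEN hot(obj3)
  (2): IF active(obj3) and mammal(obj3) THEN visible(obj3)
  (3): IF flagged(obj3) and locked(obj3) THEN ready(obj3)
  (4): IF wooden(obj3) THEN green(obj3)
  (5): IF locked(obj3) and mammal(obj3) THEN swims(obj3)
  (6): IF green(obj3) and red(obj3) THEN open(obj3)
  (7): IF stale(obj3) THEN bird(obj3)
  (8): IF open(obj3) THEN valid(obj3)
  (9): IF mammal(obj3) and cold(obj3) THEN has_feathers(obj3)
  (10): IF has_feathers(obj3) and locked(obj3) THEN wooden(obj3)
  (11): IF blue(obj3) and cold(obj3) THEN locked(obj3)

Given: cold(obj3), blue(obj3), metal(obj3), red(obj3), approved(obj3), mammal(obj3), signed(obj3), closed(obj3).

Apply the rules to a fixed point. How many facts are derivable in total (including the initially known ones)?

Round 1: (9) [IF mammal(obj3) and cold(obj3) THEN has_feathers(obj3)]; (11) [IF blue(obj3) and cold(obj3) THEN locked(obj3)]. Adds has_feathers(obj3), locked(obj3).
Round 2: (1) [IF mammal(obj3) and locked(obj3) THEN hot(obj3)]; (5) [IF locked(obj3) and mammal(obj3) THEN swims(obj3)]; (10) [IF has_feathers(obj3) and locked(obj3) THEN wooden(obj3)]. Adds hot(obj3), swims(obj3), wooden(obj3).
Round 3: (4) [IF wooden(obj3) THEN green(obj3)]. Adds green(obj3).
Round 4: (6) [IF green(obj3) and red(obj3) THEN open(obj3)]. Adds open(obj3).
Round 5: (8) [IF open(obj3) THEN valid(obj3)]. Adds valid(obj3).
Closure: {approved(obj3), blue(obj3), closed(obj3), cold(obj3), green(obj3), has_feathers(obj3), hot(obj3), locked(obj3), mammal(obj3), metal(obj3), open(obj3), red(obj3), signed(obj3), swims(obj3), valid(obj3), wooden(obj3)} — 16 facts.

16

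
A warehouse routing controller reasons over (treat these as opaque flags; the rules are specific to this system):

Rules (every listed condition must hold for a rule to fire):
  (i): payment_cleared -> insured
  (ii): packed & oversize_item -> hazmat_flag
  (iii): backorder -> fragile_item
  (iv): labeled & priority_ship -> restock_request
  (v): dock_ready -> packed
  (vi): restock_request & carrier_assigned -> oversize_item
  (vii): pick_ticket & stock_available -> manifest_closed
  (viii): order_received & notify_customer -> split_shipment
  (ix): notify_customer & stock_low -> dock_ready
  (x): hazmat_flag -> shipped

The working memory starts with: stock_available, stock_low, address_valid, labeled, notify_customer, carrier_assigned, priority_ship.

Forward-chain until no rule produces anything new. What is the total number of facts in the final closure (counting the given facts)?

13

Round 1: (iv) [labeled & priority_ship -> restock_request]; (ix) [notify_customer & stock_low -> dock_ready]. Adds restock_request, dock_ready.
Round 2: (v) [dock_ready -> packed]; (vi) [restock_request & carrier_assigned -> oversize_item]. Adds packed, oversize_item.
Round 3: (ii) [packed & oversize_item -> hazmat_flag]. Adds hazmat_flag.
Round 4: (x) [hazmat_flag -> shipped]. Adds shipped.
Closure: {address_valid, carrier_assigned, dock_ready, hazmat_flag, labeled, notify_customer, oversize_item, packed, priority_ship, restock_request, shipped, stock_available, stock_low} — 13 facts.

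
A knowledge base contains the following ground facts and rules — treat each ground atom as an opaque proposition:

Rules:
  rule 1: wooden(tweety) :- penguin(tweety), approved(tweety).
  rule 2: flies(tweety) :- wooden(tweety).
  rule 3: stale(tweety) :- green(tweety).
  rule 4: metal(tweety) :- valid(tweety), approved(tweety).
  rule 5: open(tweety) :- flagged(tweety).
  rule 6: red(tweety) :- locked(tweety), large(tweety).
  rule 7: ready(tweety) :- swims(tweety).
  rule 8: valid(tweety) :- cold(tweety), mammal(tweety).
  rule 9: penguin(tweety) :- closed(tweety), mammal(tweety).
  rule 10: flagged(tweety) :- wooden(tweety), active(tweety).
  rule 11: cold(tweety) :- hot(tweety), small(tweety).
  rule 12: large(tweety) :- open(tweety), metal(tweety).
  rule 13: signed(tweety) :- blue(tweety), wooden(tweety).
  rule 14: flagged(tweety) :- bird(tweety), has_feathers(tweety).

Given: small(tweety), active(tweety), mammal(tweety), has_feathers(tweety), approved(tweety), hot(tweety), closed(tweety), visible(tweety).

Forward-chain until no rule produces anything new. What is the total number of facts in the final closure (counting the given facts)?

Round 1 fires rule 9, rule 11, giving penguin(tweety), cold(tweety).
Round 2 fires rule 1, rule 8, giving wooden(tweety), valid(tweety).
Round 3 fires rule 2, rule 4, rule 10, giving flies(tweety), metal(tweety), flagged(tweety).
Round 4 fires rule 5, giving open(tweety).
Round 5 fires rule 12, giving large(tweety).
Closure: {active(tweety), approved(tweety), closed(tweety), cold(tweety), flagged(tweety), flies(tweety), has_feathers(tweety), hot(tweety), large(tweety), mammal(tweety), metal(tweety), open(tweety), penguin(tweety), small(tweety), valid(tweety), visible(tweety), wooden(tweety)} — 17 facts.

17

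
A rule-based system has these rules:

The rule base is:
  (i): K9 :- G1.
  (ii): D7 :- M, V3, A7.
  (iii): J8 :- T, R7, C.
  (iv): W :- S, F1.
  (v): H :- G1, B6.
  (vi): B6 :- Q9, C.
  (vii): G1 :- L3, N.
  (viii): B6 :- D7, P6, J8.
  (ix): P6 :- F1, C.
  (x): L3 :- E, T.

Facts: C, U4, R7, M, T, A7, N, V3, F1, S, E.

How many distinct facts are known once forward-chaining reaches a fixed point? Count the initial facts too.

20

Round 1: (ii) [D7 :- M, V3, A7.]; (iii) [J8 :- T, R7, C.]; (iv) [W :- S, F1.]; (ix) [P6 :- F1, C.]; (x) [L3 :- E, T.]. New: D7, J8, W, P6, L3.
Round 2: (vii) [G1 :- L3, N.]; (viii) [B6 :- D7, P6, J8.]. New: G1, B6.
Round 3: (i) [K9 :- G1.]; (v) [H :- G1, B6.]. New: K9, H.
Closure: {A7, B6, C, D7, E, F1, G1, H, J8, K9, L3, M, N, P6, R7, S, T, U4, V3, W} — 20 facts.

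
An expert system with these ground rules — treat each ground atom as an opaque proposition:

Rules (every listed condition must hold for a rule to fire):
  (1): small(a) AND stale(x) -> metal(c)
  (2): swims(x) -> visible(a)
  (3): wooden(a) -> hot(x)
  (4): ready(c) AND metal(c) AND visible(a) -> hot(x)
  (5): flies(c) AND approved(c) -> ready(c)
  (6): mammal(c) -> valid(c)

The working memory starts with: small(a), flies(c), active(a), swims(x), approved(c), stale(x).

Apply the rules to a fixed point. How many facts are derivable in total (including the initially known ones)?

Round 1 fires (1), (2), (5), giving metal(c), visible(a), ready(c).
Round 2 fires (4), giving hot(x).
Closure: {active(a), approved(c), flies(c), hot(x), metal(c), ready(c), small(a), stale(x), swims(x), visible(a)} — 10 facts.

10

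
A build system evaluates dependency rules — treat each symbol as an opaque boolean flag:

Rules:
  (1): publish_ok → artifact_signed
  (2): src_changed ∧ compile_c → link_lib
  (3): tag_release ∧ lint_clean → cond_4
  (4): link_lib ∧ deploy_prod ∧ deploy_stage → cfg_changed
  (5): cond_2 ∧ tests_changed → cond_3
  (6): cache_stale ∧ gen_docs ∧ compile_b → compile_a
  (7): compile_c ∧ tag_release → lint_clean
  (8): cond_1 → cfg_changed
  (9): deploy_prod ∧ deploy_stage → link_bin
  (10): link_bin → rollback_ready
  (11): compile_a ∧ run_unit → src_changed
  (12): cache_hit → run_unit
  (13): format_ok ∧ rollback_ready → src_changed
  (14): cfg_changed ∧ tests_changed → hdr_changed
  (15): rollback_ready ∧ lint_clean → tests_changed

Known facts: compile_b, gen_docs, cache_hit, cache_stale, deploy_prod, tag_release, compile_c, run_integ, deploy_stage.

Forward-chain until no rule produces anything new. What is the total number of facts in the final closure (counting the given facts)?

20

Round 1: (6) [cache_stale ∧ gen_docs ∧ compile_b → compile_a]; (7) [compile_c ∧ tag_release → lint_clean]; (9) [deploy_prod ∧ deploy_stage → link_bin]; (12) [cache_hit → run_unit]. Adds compile_a, lint_clean, link_bin, run_unit.
Round 2: (3) [tag_release ∧ lint_clean → cond_4]; (10) [link_bin → rollback_ready]; (11) [compile_a ∧ run_unit → src_changed]. Adds cond_4, rollback_ready, src_changed.
Round 3: (2) [src_changed ∧ compile_c → link_lib]; (15) [rollback_ready ∧ lint_clean → tests_changed]. Adds link_lib, tests_changed.
Round 4: (4) [link_lib ∧ deploy_prod ∧ deploy_stage → cfg_changed]. Adds cfg_changed.
Round 5: (14) [cfg_changed ∧ tests_changed → hdr_changed]. Adds hdr_changed.
Closure: {cache_hit, cache_stale, cfg_changed, compile_a, compile_b, compile_c, cond_4, deploy_prod, deploy_stage, gen_docs, hdr_changed, link_bin, link_lib, lint_clean, rollback_ready, run_integ, run_unit, src_changed, tag_release, tests_changed} — 20 facts.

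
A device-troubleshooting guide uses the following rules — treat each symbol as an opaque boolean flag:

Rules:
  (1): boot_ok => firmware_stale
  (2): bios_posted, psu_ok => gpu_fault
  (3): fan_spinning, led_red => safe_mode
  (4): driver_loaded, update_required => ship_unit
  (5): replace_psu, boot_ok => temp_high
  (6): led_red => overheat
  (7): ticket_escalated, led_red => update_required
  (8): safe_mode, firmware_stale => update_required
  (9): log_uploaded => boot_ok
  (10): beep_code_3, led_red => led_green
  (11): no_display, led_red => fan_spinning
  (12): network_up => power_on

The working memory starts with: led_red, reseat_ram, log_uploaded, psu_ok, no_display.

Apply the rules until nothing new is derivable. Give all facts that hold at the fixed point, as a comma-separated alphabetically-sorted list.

Round 1 fires (6), (9), (11), giving overheat, boot_ok, fan_spinning.
Round 2 fires (1), (3), giving firmware_stale, safe_mode.
Round 3 fires (8), giving update_required.

boot_ok, fan_spinning, firmware_stale, led_red, log_uploaded, no_display, overheat, psu_ok, reseat_ram, safe_mode, update_required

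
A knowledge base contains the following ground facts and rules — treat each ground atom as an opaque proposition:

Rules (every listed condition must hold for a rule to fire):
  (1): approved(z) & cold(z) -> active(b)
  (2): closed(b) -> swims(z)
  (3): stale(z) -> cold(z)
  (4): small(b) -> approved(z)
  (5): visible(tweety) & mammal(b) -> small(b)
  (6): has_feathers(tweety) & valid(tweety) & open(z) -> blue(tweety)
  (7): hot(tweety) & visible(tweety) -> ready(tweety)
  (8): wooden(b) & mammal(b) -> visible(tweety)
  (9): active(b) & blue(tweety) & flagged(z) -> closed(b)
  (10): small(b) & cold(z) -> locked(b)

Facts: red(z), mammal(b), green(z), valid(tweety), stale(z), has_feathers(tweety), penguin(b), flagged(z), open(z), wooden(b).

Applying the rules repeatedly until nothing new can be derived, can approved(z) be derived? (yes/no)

yes

[1] (3) [stale(z) -> cold(z)]; (6) [has_feathers(tweety) & valid(tweety) & open(z) -> blue(tweety)]; (8) [wooden(b) & mammal(b) -> visible(tweety)]. ⇒ new: cold(z), blue(tweety), visible(tweety).
[2] (5) [visible(tweety) & mammal(b) -> small(b)]. ⇒ new: small(b).
[3] (4) [small(b) -> approved(z)]; (10) [small(b) & cold(z) -> locked(b)]. ⇒ new: approved(z), locked(b).
[4] (1) [approved(z) & cold(z) -> active(b)]. ⇒ new: active(b).
[5] (9) [active(b) & blue(tweety) & flagged(z) -> closed(b)]. ⇒ new: closed(b).
[6] (2) [closed(b) -> swims(z)]. ⇒ new: swims(z).
approved(z) appears in round 3, so it is derivable.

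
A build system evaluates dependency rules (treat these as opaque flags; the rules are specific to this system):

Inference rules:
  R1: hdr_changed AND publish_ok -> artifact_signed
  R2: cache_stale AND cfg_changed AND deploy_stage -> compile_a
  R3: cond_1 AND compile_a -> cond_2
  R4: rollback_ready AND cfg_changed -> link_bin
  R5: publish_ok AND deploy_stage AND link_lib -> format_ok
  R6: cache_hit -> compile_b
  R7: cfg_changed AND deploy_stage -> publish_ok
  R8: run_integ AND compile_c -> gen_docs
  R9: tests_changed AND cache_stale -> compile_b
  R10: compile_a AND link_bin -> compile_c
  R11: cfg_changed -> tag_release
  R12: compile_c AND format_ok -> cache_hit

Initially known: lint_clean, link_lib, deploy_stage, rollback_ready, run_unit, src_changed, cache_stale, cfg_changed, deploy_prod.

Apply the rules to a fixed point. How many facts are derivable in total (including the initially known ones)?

Round 1 fires R2, R4, R7, R11, giving compile_a, link_bin, publish_ok, tag_release.
Round 2 fires R5, R10, giving format_ok, compile_c.
Round 3 fires R12, giving cache_hit.
Round 4 fires R6, giving compile_b.
Closure: {cache_hit, cache_stale, cfg_changed, compile_a, compile_b, compile_c, deploy_prod, deploy_stage, format_ok, link_bin, link_lib, lint_clean, publish_ok, rollback_ready, run_unit, src_changed, tag_release} — 17 facts.

17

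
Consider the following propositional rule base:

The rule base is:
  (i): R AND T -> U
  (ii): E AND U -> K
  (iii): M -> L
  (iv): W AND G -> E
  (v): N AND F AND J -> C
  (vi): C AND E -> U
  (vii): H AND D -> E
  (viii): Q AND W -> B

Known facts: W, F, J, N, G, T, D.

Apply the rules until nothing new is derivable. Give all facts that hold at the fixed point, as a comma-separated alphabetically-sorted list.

C, D, E, F, G, J, K, N, T, U, W

Round 1: (iv) [W AND G -> E]; (v) [N AND F AND J -> C]. New: E, C.
Round 2: (vi) [C AND E -> U]. New: U.
Round 3: (ii) [E AND U -> K]. New: K.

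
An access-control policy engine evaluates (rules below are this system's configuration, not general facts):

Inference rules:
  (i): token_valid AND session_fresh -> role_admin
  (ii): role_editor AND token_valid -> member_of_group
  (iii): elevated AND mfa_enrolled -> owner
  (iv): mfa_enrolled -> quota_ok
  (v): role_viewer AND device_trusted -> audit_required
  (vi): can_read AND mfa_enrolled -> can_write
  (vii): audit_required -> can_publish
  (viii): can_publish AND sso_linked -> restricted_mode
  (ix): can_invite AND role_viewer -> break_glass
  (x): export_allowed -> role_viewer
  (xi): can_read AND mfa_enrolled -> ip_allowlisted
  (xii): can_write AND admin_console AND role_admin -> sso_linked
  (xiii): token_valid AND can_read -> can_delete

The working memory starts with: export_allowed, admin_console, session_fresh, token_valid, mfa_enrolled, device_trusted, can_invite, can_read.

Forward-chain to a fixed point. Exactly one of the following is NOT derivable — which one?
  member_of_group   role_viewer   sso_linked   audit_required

member_of_group

Round 1 fires (i), (iv), (vi), (x), (xi), (xiii), giving role_admin, quota_ok, can_write, role_viewer, ip_allowlisted, can_delete.
Round 2 fires (v), (ix), (xii), giving audit_required, break_glass, sso_linked.
Round 3 fires (vii), giving can_publish.
Round 4 fires (viii), giving restricted_mode.
Derived: audit_required (round 2), sso_linked (round 2), role_viewer (round 1). member_of_group never appears in any round.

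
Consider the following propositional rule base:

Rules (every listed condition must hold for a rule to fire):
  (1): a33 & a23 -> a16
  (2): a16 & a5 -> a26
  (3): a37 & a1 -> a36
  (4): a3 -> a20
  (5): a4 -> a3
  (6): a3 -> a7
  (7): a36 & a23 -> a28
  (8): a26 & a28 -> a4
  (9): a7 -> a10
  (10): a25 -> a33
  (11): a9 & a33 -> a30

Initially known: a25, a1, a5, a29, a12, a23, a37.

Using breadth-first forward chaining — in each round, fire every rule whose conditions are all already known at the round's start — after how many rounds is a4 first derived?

Round 1 — (3), (10), derive a36, a33.
Round 2 — (1), (7), derive a16, a28.
Round 3 — (2), derive a26.
Round 4 — (8), derive a4.
a4 first appears in round 4.

4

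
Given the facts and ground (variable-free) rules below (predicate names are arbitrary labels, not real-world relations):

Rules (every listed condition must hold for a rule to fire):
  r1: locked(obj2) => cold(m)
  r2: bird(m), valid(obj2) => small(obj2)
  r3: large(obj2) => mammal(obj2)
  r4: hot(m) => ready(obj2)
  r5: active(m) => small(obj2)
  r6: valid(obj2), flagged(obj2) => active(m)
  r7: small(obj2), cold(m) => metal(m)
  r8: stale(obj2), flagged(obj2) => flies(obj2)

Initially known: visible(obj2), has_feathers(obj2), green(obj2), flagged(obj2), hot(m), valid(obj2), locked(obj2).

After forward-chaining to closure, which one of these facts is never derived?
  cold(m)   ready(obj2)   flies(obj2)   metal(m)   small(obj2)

flies(obj2)

Round 1 — r1, r4, r6, derive cold(m), ready(obj2), active(m).
Round 2 — r5, derive small(obj2).
Round 3 — r7, derive metal(m).
Derived: ready(obj2) (round 1), metal(m) (round 3), small(obj2) (round 2), cold(m) (round 1). flies(obj2) never appears in any round.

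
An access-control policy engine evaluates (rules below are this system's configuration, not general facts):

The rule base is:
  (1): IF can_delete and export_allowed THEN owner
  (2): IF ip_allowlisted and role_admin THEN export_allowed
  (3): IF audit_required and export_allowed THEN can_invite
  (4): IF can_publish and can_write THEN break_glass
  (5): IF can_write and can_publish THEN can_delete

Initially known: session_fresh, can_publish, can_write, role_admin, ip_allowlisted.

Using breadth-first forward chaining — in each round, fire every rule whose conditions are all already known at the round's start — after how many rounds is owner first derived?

2

Round 1 fires (2), (4), (5), giving export_allowed, break_glass, can_delete.
Round 2 fires (1), giving owner.
owner first appears in round 2.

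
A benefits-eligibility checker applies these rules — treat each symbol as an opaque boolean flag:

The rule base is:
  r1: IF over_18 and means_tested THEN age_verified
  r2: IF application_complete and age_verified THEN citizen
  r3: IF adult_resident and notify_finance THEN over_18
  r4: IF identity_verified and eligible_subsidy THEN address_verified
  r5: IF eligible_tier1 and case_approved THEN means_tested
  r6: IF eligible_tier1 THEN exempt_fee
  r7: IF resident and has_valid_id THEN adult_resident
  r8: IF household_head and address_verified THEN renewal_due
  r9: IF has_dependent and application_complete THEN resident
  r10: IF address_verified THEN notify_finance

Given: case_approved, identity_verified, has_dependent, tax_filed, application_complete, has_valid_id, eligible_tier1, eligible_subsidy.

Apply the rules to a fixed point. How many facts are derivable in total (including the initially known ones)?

Round 1 — r4, r5, r6, r9, derive address_verified, means_tested, exempt_fee, resident.
Round 2 — r7, r10, derive adult_resident, notify_finance.
Round 3 — r3, derive over_18.
Round 4 — r1, derive age_verified.
Round 5 — r2, derive citizen.
Closure: {address_verified, adult_resident, age_verified, application_complete, case_approved, citizen, eligible_subsidy, eligible_tier1, exempt_fee, has_dependent, has_valid_id, identity_verified, means_tested, notify_finance, over_18, resident, tax_filed} — 17 facts.

17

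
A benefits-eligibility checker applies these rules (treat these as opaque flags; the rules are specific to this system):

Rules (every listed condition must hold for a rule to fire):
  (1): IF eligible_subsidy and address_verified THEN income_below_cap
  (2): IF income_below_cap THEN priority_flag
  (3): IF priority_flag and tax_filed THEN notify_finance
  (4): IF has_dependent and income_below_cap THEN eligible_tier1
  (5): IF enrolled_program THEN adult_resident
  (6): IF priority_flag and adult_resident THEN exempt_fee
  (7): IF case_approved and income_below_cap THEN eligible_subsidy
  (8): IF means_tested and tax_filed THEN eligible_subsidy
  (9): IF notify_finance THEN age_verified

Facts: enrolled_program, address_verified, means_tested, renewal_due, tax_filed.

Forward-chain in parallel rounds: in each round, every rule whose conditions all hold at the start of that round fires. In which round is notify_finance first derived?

Round 1: (5) [IF enrolled_program THEN adult_resident]; (8) [IF means_tested and tax_filed THEN eligible_subsidy]. Adds adult_resident, eligible_subsidy.
Round 2: (1) [IF eligible_subsidy and address_verified THEN income_below_cap]. Adds income_below_cap.
Round 3: (2) [IF income_below_cap THEN priority_flag]. Adds priority_flag.
Round 4: (3) [IF priority_flag and tax_filed THEN notify_finance]; (6) [IF priority_flag and adult_resident THEN exempt_fee]. Adds notify_finance, exempt_fee.
notify_finance first appears in round 4.

4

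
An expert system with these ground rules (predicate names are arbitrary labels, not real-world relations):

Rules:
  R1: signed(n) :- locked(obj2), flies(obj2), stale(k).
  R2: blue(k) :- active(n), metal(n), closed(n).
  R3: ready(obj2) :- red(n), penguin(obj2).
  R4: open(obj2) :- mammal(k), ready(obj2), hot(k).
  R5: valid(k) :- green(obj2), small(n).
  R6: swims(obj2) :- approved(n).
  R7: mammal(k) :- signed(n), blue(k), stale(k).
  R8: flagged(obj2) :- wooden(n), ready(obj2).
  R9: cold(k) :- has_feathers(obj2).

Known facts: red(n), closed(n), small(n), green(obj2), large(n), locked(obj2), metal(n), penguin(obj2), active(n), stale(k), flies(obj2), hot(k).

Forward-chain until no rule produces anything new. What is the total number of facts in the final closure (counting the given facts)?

Round 1 fires R1, R2, R3, R5, giving signed(n), blue(k), ready(obj2), valid(k).
Round 2 fires R7, giving mammal(k).
Round 3 fires R4, giving open(obj2).
Closure: {active(n), blue(k), closed(n), flies(obj2), green(obj2), hot(k), large(n), locked(obj2), mammal(k), metal(n), open(obj2), penguin(obj2), ready(obj2), red(n), signed(n), small(n), stale(k), valid(k)} — 18 facts.

18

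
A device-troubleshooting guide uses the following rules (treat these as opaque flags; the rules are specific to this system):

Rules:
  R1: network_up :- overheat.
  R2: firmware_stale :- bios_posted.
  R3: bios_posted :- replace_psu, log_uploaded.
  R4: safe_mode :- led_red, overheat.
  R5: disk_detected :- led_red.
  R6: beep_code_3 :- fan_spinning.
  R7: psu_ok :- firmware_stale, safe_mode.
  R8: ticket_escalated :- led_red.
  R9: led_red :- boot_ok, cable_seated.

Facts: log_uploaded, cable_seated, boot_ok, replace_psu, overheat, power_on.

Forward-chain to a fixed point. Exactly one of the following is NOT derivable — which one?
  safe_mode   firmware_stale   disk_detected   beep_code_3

Round 1 — R1, R3, R9, derive network_up, bios_posted, led_red.
Round 2 — R2, R4, R5, R8, derive firmware_stale, safe_mode, disk_detected, ticket_escalated.
Round 3 — R7, derive psu_ok.
Derived: safe_mode (round 2), firmware_stale (round 2), disk_detected (round 2). beep_code_3 never appears in any round.

beep_code_3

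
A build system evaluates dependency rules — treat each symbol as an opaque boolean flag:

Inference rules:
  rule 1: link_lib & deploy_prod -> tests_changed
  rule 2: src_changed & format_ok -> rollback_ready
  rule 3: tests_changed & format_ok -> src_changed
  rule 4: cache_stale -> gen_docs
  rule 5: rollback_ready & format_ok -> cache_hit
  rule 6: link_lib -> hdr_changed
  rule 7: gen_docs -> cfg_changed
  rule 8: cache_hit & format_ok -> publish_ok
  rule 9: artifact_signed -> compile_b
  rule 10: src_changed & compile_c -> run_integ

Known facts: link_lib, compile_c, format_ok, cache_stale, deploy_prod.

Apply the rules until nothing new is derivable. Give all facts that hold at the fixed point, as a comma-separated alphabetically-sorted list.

cache_hit, cache_stale, cfg_changed, compile_c, deploy_prod, format_ok, gen_docs, hdr_changed, link_lib, publish_ok, rollback_ready, run_integ, src_changed, tests_changed

Round 1: rule 1 [link_lib & deploy_prod -> tests_changed]; rule 4 [cache_stale -> gen_docs]; rule 6 [link_lib -> hdr_changed]. Adds tests_changed, gen_docs, hdr_changed.
Round 2: rule 3 [tests_changed & format_ok -> src_changed]; rule 7 [gen_docs -> cfg_changed]. Adds src_changed, cfg_changed.
Round 3: rule 2 [src_changed & format_ok -> rollback_ready]; rule 10 [src_changed & compile_c -> run_integ]. Adds rollback_ready, run_integ.
Round 4: rule 5 [rollback_ready & format_ok -> cache_hit]. Adds cache_hit.
Round 5: rule 8 [cache_hit & format_ok -> publish_ok]. Adds publish_ok.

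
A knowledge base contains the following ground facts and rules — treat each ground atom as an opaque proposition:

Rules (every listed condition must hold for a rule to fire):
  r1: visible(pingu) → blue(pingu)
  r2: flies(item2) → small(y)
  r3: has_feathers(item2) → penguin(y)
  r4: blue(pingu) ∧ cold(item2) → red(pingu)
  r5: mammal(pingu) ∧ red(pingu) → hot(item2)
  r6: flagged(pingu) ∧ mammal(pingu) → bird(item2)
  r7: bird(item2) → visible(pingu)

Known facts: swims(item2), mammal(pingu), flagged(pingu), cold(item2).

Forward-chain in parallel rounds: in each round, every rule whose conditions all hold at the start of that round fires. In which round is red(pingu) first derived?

Round 1: r6 [flagged(pingu) ∧ mammal(pingu) → bird(item2)]. New: bird(item2).
Round 2: r7 [bird(item2) → visible(pingu)]. New: visible(pingu).
Round 3: r1 [visible(pingu) → blue(pingu)]. New: blue(pingu).
Round 4: r4 [blue(pingu) ∧ cold(item2) → red(pingu)]. New: red(pingu).
red(pingu) first appears in round 4.

4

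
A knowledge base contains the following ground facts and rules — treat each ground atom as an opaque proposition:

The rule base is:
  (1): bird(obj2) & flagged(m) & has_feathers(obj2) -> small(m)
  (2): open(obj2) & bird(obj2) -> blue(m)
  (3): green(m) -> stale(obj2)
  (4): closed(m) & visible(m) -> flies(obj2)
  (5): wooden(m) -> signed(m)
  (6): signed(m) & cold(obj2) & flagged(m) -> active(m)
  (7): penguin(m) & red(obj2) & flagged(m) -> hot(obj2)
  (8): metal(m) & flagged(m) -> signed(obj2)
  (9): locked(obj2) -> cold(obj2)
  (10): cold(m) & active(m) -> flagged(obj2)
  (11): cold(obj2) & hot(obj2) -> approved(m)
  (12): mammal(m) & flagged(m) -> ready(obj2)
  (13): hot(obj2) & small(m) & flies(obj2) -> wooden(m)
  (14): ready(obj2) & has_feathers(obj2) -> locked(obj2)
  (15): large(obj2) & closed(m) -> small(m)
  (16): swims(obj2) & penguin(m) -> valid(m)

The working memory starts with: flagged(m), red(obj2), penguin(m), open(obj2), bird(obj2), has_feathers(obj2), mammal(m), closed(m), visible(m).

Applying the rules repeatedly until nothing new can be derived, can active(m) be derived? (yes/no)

Round 1 — (1), (2), (4), (7), (12), derive small(m), blue(m), flies(obj2), hot(obj2), ready(obj2).
Round 2 — (13), (14), derive wooden(m), locked(obj2).
Round 3 — (5), (9), derive signed(m), cold(obj2).
Round 4 — (6), (11), derive active(m), approved(m).
active(m) appears in round 4, so it is derivable.

yes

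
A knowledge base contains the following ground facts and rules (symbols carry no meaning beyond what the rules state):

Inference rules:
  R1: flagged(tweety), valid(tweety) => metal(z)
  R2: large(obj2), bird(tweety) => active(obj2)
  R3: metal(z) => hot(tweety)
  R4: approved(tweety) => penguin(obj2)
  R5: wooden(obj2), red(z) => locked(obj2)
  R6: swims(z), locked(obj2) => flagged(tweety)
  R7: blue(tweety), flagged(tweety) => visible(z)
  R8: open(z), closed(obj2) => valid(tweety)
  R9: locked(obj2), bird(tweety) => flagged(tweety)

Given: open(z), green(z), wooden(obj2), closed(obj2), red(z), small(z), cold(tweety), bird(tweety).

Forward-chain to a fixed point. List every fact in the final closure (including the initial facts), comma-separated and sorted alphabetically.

[1] R5 [wooden(obj2), red(z) => locked(obj2)]; R8 [open(z), closed(obj2) => valid(tweety)]. ⇒ new: locked(obj2), valid(tweety).
[2] R9 [locked(obj2), bird(tweety) => flagged(tweety)]. ⇒ new: flagged(tweety).
[3] R1 [flagged(tweety), valid(tweety) => metal(z)]. ⇒ new: metal(z).
[4] R3 [metal(z) => hot(tweety)]. ⇒ new: hot(tweety).

bird(tweety), closed(obj2), cold(tweety), flagged(tweety), green(z), hot(tweety), locked(obj2), metal(z), open(z), red(z), small(z), valid(tweety), wooden(obj2)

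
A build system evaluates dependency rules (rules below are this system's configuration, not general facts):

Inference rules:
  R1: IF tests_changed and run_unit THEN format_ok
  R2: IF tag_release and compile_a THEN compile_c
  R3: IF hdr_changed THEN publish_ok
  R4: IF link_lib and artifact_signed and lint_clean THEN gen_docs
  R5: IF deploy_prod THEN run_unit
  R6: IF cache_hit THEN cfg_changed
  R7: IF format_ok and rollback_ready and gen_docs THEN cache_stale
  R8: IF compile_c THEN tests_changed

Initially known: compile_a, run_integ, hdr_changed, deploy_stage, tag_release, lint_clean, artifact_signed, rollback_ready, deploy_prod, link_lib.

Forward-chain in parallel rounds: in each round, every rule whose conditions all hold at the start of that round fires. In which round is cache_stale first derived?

4

[1] R2 [IF tag_release and compile_a THEN compile_c]; R3 [IF hdr_changed THEN publish_ok]; R4 [IF link_lib and artifact_signed and lint_clean THEN gen_docs]; R5 [IF deploy_prod THEN run_unit]. ⇒ new: compile_c, publish_ok, gen_docs, run_unit.
[2] R8 [IF compile_c THEN tests_changed]. ⇒ new: tests_changed.
[3] R1 [IF tests_changed and run_unit THEN format_ok]. ⇒ new: format_ok.
[4] R7 [IF format_ok and rollback_ready and gen_docs THEN cache_stale]. ⇒ new: cache_stale.
cache_stale first appears in round 4.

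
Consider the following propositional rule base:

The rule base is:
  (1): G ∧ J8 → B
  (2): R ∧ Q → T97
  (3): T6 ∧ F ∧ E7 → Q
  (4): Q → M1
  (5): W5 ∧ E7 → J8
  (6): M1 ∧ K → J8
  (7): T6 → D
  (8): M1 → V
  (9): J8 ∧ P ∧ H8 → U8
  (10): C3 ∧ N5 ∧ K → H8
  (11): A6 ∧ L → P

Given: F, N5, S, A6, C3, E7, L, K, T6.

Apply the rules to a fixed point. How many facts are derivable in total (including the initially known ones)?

17

[1] (3) [T6 ∧ F ∧ E7 → Q]; (7) [T6 → D]; (10) [C3 ∧ N5 ∧ K → H8]; (11) [A6 ∧ L → P]. ⇒ new: Q, D, H8, P.
[2] (4) [Q → M1]. ⇒ new: M1.
[3] (6) [M1 ∧ K → J8]; (8) [M1 → V]. ⇒ new: J8, V.
[4] (9) [J8 ∧ P ∧ H8 → U8]. ⇒ new: U8.
Closure: {A6, C3, D, E7, F, H8, J8, K, L, M1, N5, P, Q, S, T6, U8, V} — 17 facts.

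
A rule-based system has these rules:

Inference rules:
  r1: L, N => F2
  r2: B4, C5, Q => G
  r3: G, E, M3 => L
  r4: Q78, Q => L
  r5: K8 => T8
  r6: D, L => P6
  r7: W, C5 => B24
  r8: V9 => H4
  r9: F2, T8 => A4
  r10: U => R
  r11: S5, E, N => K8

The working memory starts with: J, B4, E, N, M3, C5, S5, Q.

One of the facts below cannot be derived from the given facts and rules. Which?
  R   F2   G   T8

Round 1: r2 [B4, C5, Q => G]; r11 [S5, E, N => K8]. Adds G, K8.
Round 2: r3 [G, E, M3 => L]; r5 [K8 => T8]. Adds L, T8.
Round 3: r1 [L, N => F2]. Adds F2.
Round 4: r9 [F2, T8 => A4]. Adds A4.
Derived: T8 (round 2), F2 (round 3), G (round 1). R never appears in any round.

R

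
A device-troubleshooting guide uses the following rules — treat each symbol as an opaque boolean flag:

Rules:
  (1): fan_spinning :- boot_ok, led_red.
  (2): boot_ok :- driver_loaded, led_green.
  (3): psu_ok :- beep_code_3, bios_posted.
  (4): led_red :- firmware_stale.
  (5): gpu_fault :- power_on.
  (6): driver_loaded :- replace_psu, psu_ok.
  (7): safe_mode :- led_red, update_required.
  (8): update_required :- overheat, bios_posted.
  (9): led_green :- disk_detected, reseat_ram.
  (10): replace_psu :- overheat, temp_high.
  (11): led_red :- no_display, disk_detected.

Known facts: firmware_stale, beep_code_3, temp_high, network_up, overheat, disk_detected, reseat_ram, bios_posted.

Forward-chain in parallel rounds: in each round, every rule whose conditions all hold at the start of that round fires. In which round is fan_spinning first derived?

4

Round 1: (3) [psu_ok :- beep_code_3, bios_posted.]; (4) [led_red :- firmware_stale.]; (8) [update_required :- overheat, bios_posted.]; (9) [led_green :- disk_detected, reseat_ram.]; (10) [replace_psu :- overheat, temp_high.]. Adds psu_ok, led_red, update_required, led_green, replace_psu.
Round 2: (6) [driver_loaded :- replace_psu, psu_ok.]; (7) [safe_mode :- led_red, update_required.]. Adds driver_loaded, safe_mode.
Round 3: (2) [boot_ok :- driver_loaded, led_green.]. Adds boot_ok.
Round 4: (1) [fan_spinning :- boot_ok, led_red.]. Adds fan_spinning.
fan_spinning first appears in round 4.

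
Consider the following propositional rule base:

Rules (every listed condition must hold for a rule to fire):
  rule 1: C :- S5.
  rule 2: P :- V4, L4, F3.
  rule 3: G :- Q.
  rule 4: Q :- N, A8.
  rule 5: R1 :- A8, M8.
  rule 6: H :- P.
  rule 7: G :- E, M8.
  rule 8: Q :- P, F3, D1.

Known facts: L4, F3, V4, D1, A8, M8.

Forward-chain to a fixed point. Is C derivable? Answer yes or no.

no

[1] rule 2 [P :- V4, L4, F3.]; rule 5 [R1 :- A8, M8.]. ⇒ new: P, R1.
[2] rule 6 [H :- P.]; rule 8 [Q :- P, F3, D1.]. ⇒ new: H, Q.
[3] rule 3 [G :- Q.]. ⇒ new: G.
Fixed point reached. C is concluded only by rule 1; rule 1 needs S5 (never derived).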